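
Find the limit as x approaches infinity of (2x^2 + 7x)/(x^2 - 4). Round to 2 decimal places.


For limits at infinity with equal-degree polynomials,
we compare leading coefficients.
Numerator leading term: 2x^2
Denominator leading term: x^2
Divide both by x^2:
lim = (2 + 7/x) / (1 - 4/x^2)
As x -> infinity, the 1/x and 1/x^2 terms vanish:
= 2/1 = 2 = 2.00

2.00


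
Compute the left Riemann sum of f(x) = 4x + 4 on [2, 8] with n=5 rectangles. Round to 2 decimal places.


Left Riemann sum uses left endpoints of each subinterval.
Interval: [2, 8], n = 5
dx = (8 - 2) / 5 = 6/5
Left endpoints: [2, 16/5, 22/5, 28/5, 34/5]
f values: [12, 84/5, 108/5, 132/5, 156/5]
Sum = dx * (sum of f values)
= 6/5 * 108
= 648/5 = 129.60

129.60


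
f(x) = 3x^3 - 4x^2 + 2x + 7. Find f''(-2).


First derivative:
f'(x) = 9x^2 - 8x + 2
Second derivative:
f''(x) = 18x - 8
Substitute x = -2:
f''(-2) = 18 * (-2) - 8
= -36 - 8
= -44

-44


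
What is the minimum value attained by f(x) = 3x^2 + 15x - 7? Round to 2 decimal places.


For a quadratic f(x) = ax^2 + bx + c with a > 0, the minimum is at the vertex.
Vertex x-coordinate: x = -b/(2a)
x = -(15) / (2 * 3)
x = -15/6 = -5/2
Substitute back to find the minimum value:
f(-5/2) = 3 * (-5/2)^2 + 15 * (-5/2) - 7
= 75/4 - 75/2 - 7
= -103/4 = -25.75

-25.75


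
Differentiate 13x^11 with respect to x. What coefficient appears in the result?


We apply the power rule: d/dx [ax^n] = a*n * x^(n-1)
d/dx [13x^11]
= 13 * 11 * x^(11-1)
= 143x^10
The coefficient is 143

143


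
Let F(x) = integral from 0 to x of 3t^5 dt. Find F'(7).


By the Fundamental Theorem of Calculus (Part 1):
If F(x) = integral from 0 to x of f(t) dt, then F'(x) = f(x)
Here f(t) = 3t^5
So F'(x) = 3x^5
Evaluate at x = 7:
F'(7) = 3 * 7^5
= 3 * 16807
= 50421

50421


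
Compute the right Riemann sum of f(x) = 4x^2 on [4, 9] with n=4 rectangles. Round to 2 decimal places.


Right Riemann sum uses right endpoints of each subinterval.
Interval: [4, 9], n = 4
dx = (9 - 4) / 4 = 5/4
Right endpoints: [21/4, 13/2, 31/4, 9]
f values: [441/4, 169, 961/4, 324]
Sum = dx * (sum of f values)
= 5/4 * 1687/2
= 8435/8 ≈ 1054.38

1054.38


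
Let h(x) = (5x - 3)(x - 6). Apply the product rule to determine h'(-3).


Let u(x) = 5x - 3 and v(x) = x - 6
u'(x) = 5
v'(x) = 1
Product rule: h'(x) = u'(x)*v(x) + u(x)*v'(x)
= 5 * (x - 6) + (5x - 3) * 1
At x = -3:
u(-3) = 5 * (-3) - 3 = -18
v(-3) = 1 * (-3) - 6 = -9
h'(-3) = 5 * (-9) + (-18) * 1
= -45 - 18
= -63

-63


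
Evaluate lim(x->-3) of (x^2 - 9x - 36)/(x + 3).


Direct substitution gives 0/0, so we factor the numerator.
Factor: (x^2 - 9x - 36) = (x + 3)(x - 12)
Cancel the common factor (x + 3):
(x^2 - 9x - 36)/(x + 3) = (x - 12)
Now substitute x = -3:
= (-3) - (12) = -15

-15


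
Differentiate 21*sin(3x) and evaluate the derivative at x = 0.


Apply the chain rule to differentiate 21*sin(3x):
d/dx [21*sin(3x)]
= 21 * cos(3x) * d/dx(3x)
= 21 * 3 * cos(3x)
= 63 * cos(3x)
Evaluate at x = 0:
= 63 * cos(0)
= 63 * 1
= 63

63


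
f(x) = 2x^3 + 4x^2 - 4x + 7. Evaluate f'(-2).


Differentiate f(x) = 2x^3 + 4x^2 - 4x + 7 term by term:
f'(x) = 6x^2 + 8x - 4
Substitute x = -2:
f'(-2) = 6 * (-2)^2 + 8 * (-2) - 4
= 24 - 16 - 4
= 4

4


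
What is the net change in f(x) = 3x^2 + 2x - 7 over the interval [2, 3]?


Net change = f(b) - f(a)
f(x) = 3x^2 + 2x - 7
Compute f(3):
f(3) = 3 * 3^2 + 2 * 3 - 7
= 27 + 6 - 7
= 26
Compute f(2):
f(2) = 3 * 2^2 + 2 * 2 - 7
= 12 + 4 - 7
= 9
Net change = 26 - 9 = 17

17


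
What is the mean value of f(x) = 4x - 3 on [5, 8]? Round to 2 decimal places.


Average value = 1/(b-a) * integral from a to b of f(x) dx
First compute the integral of 4x - 3:
F(x) = 2x^2 - 3x
F(8) = 2 * 64 - 3 * 8 = 104
F(5) = 2 * 25 - 3 * 5 = 35
Integral = 104 - 35 = 69
Average = 69 / (8 - 5) = 69 / 3
= 23 = 23.00

23.00


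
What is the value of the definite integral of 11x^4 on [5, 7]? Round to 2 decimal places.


Find the antiderivative of 11x^4:
F(x) = 11/5 * x^5
Apply the Fundamental Theorem of Calculus:
F(7) - F(5)
= 11/5 * 7^5 - 11/5 * 5^5
= 11/5 * (16807 - 3125)
= 11/5 * 13682
= 150502/5 = 30100.40

30100.40


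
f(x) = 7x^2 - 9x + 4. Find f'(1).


Differentiate term by term using power and sum rules:
f(x) = 7x^2 - 9x + 4
f'(x) = 14x - 9
Substitute x = 1:
f'(1) = 14 * 1 - 9
= 14 - 9
= 5

5


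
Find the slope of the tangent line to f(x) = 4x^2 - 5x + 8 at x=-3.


The slope of the tangent line equals f'(x) at the point.
f(x) = 4x^2 - 5x + 8
f'(x) = 8x - 5
At x = -3:
f'(-3) = 8 * (-3) - 5
= -24 - 5
= -29

-29


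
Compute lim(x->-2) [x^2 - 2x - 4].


Since polynomials are continuous, we use direct substitution.
lim(x->-2) of x^2 - 2x - 4
= 1 * (-2)^2 - 2 * (-2) - 4
= 4 + 4 - 4
= 4

4


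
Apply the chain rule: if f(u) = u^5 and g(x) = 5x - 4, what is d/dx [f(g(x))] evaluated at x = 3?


Using the chain rule: (f(g(x)))' = f'(g(x)) * g'(x)
First, find g(3):
g(3) = 5 * 3 - 4 = 11
Next, f'(u) = 5u^4
And g'(x) = 5
So f'(g(3)) * g'(3)
= 5 * 11^4 * 5
= 5 * 14641 * 5
= 366025

366025


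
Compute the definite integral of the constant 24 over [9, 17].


The integral of a constant k over [a, b] equals k * (b - a).
integral from 9 to 17 of 24 dx
= 24 * (17 - 9)
= 24 * 8
= 192

192


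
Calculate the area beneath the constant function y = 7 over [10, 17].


The area under a constant function y = 7 is a rectangle.
Width = 17 - 10 = 7
Height = 7
Area = width * height
= 7 * 7
= 49

49


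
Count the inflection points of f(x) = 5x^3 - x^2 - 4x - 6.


Inflection points occur where f''(x) = 0 and concavity changes.
f(x) = 5x^3 - x^2 - 4x - 6
f'(x) = 15x^2 - 2x - 4
f''(x) = 30x - 2
Set f''(x) = 0:
30x - 2 = 0
x = 2 / 30 = 1/15
Since f''(x) is linear (degree 1), it changes sign at this point.
Therefore there is exactly 1 inflection point.

1


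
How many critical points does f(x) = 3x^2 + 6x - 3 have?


Find where f'(x) = 0:
f'(x) = 6x + 6
Set f'(x) = 0:
6x + 6 = 0
x = -6 / 6 = -1
This is a linear equation in x, so there is exactly one solution.
Number of critical points: 1

1


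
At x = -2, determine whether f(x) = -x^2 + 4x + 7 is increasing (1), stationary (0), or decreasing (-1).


Compute f'(x) to determine behavior:
f'(x) = -2x + 4
f'(-2) = -2 * (-2) + 4
= 4 + 4
= 8
Since f'(-2) > 0, the function is increasing (1)

1


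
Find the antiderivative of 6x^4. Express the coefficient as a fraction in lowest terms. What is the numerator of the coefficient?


Apply the power rule for integration:
integral of ax^n dx = a/(n+1) * x^(n+1) + C
integral of 6x^4 dx
= 6/5 * x^5 + C
The coefficient in lowest terms is 6/5, and its numerator is 6

6


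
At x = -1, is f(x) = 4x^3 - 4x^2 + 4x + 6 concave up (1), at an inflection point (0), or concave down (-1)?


Concavity is determined by the sign of f''(x).
f(x) = 4x^3 - 4x^2 + 4x + 6
f'(x) = 12x^2 - 8x + 4
f''(x) = 24x - 8
f''(-1) = 24 * (-1) - 8
= -24 - 8
= -32
Since f''(-1) < 0, the function is concave down (-1)

-1


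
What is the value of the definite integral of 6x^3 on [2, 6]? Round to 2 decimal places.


Find the antiderivative of 6x^3:
F(x) = 6/4 * x^4
Apply the Fundamental Theorem of Calculus:
F(6) - F(2)
= 6/4 * 6^4 - 6/4 * 2^4
= 6/4 * (1296 - 16)
= 6/4 * 1280
= 1920 = 1920.00

1920.00


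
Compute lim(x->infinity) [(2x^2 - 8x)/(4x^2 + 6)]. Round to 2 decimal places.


For limits at infinity with equal-degree polynomials,
we compare leading coefficients.
Numerator leading term: 2x^2
Denominator leading term: 4x^2
Divide both by x^2:
lim = (2 - 8/x) / (4 + 6/x^2)
As x -> infinity, the 1/x and 1/x^2 terms vanish:
= 2/4 = 1/2 = 0.50

0.50


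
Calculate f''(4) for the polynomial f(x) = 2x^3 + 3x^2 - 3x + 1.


First derivative:
f'(x) = 6x^2 + 6x - 3
Second derivative:
f''(x) = 12x + 6
Substitute x = 4:
f''(4) = 12 * 4 + 6
= 48 + 6
= 54

54


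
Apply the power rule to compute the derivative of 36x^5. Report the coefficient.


We apply the power rule: d/dx [ax^n] = a*n * x^(n-1)
d/dx [36x^5]
= 36 * 5 * x^(5-1)
= 180x^4
The coefficient is 180

180


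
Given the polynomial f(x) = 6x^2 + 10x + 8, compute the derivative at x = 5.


Differentiate term by term using power and sum rules:
f(x) = 6x^2 + 10x + 8
f'(x) = 12x + 10
Substitute x = 5:
f'(5) = 12 * 5 + 10
= 60 + 10
= 70

70


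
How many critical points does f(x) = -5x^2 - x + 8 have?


Find where f'(x) = 0:
f'(x) = -10x - 1
Set f'(x) = 0:
-10x - 1 = 0
x = 1 / (-10) = -1/10
This is a linear equation in x, so there is exactly one solution.
Number of critical points: 1

1


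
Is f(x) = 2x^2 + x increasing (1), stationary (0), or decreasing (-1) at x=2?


Compute f'(x) to determine behavior:
f'(x) = 4x + 1
f'(2) = 4 * 2 + 1
= 8 + 1
= 9
Since f'(2) > 0, the function is increasing (1)

1


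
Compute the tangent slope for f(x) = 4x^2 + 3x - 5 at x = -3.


The slope of the tangent line equals f'(x) at the point.
f(x) = 4x^2 + 3x - 5
f'(x) = 8x + 3
At x = -3:
f'(-3) = 8 * (-3) + 3
= -24 + 3
= -21

-21


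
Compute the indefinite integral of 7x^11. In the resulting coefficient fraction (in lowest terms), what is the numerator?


Apply the power rule for integration:
integral of ax^n dx = a/(n+1) * x^(n+1) + C
integral of 7x^11 dx
= 7/12 * x^12 + C
The coefficient in lowest terms is 7/12, and its numerator is 7

7


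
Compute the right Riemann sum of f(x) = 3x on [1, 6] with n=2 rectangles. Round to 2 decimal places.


Right Riemann sum uses right endpoints of each subinterval.
Interval: [1, 6], n = 2
dx = (6 - 1) / 2 = 5/2
Right endpoints: [7/2, 6]
f values: [21/2, 18]
Sum = dx * (sum of f values)
= 5/2 * 57/2
= 285/4 = 71.25

71.25


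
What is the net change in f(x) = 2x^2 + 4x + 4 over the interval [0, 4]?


Net change = f(b) - f(a)
f(x) = 2x^2 + 4x + 4
Compute f(4):
f(4) = 2 * 4^2 + 4 * 4 + 4
= 32 + 16 + 4
= 52
Compute f(0):
f(0) = 2 * 0^2 + 4 * 0 + 4
= 0 + 0 + 4
= 4
Net change = 52 - 4 = 48

48


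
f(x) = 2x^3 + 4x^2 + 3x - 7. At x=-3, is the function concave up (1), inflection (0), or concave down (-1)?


Concavity is determined by the sign of f''(x).
f(x) = 2x^3 + 4x^2 + 3x - 7
f'(x) = 6x^2 + 8x + 3
f''(x) = 12x + 8
f''(-3) = 12 * (-3) + 8
= -36 + 8
= -28
Since f''(-3) < 0, the function is concave down (-1)

-1


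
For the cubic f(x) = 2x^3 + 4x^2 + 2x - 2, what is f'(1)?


Differentiate f(x) = 2x^3 + 4x^2 + 2x - 2 term by term:
f'(x) = 6x^2 + 8x + 2
Substitute x = 1:
f'(1) = 6 * 1^2 + 8 * 1 + 2
= 6 + 8 + 2
= 16

16


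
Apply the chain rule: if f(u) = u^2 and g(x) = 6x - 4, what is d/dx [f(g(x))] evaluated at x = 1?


Using the chain rule: (f(g(x)))' = f'(g(x)) * g'(x)
First, find g(1):
g(1) = 6 * 1 - 4 = 2
Next, f'(u) = 2u
And g'(x) = 6
So f'(g(1)) * g'(1)
= 2 * 2 * 6
= 24

24


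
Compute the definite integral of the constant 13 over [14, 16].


The integral of a constant k over [a, b] equals k * (b - a).
integral from 14 to 16 of 13 dx
= 13 * (16 - 14)
= 13 * 2
= 26

26


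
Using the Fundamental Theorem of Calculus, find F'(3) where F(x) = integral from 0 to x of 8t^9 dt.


By the Fundamental Theorem of Calculus (Part 1):
If F(x) = integral from 0 to x of f(t) dt, then F'(x) = f(x)
Here f(t) = 8t^9
So F'(x) = 8x^9
Evaluate at x = 3:
F'(3) = 8 * 3^9
= 8 * 19683
= 157464

157464


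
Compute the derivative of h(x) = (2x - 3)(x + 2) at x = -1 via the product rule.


Let u(x) = 2x - 3 and v(x) = x + 2
u'(x) = 2
v'(x) = 1
Product rule: h'(x) = u'(x)*v(x) + u(x)*v'(x)
= 2 * (x + 2) + (2x - 3) * 1
At x = -1:
u(-1) = 2 * (-1) - 3 = -5
v(-1) = 1 * (-1) + 2 = 1
h'(-1) = 2 * 1 + (-5) * 1
= 2 - 5
= -3

-3


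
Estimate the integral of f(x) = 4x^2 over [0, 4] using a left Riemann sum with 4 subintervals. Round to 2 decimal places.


Left Riemann sum uses left endpoints of each subinterval.
Interval: [0, 4], n = 4
dx = (4 - 0) / 4 = 1
Left endpoints: [0, 1, 2, 3]
f values: [0, 4, 16, 36]
Sum = dx * (sum of f values)
= 1 * 56
= 56 = 56.00

56.00


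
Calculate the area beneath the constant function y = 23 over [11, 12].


The area under a constant function y = 23 is a rectangle.
Width = 12 - 11 = 1
Height = 23
Area = width * height
= 1 * 23
= 23

23


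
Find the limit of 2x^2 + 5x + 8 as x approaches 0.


Since polynomials are continuous, we use direct substitution.
lim(x->0) of 2x^2 + 5x + 8
= 2 * 0^2 + 5 * 0 + 8
= 0 + 0 + 8
= 8

8


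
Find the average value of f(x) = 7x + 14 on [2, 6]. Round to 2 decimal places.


Average value = 1/(b-a) * integral from a to b of f(x) dx
First compute the integral of 7x + 14:
F(x) = (7/2)x^2 + 14x
F(6) = 7/2 * 36 + 14 * 6 = 210
F(2) = 7/2 * 4 + 14 * 2 = 42
Integral = 210 - 42 = 168
Average = 168 / (6 - 2) = 168 / 4
= 42 = 42.00

42.00


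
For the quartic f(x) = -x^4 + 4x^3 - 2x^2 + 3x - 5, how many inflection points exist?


Inflection points occur where f''(x) = 0 and concavity changes.
f(x) = -x^4 + 4x^3 - 2x^2 + 3x - 5
f'(x) = -4x^3 + 12x^2 - 4x + 3
f''(x) = -12x^2 + 24x - 4
This is a quadratic in x. Use the discriminant to count real roots.
Discriminant = (24)^2 - 4 * (-12) * (-4)
= 576 - 192
= 384
Since discriminant > 0, f''(x) = 0 has 2 distinct real solutions.
A quadratic with two distinct real roots changes sign at each root, so concavity changes at both.
Number of inflection points: 2

2


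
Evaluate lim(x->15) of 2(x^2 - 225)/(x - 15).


Direct substitution gives 0/0, so we factor the numerator.
Factor: 2(x^2 - 225) = 2 * (x - 15)(x + 15)
Cancel the common factor (x - 15):
2(x^2 - 225)/(x - 15) = 2 * (x + 15)
Now substitute x = 15:
= 2 * (15 + 15) = 60

60


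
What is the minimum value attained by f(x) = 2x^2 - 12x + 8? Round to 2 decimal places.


For a quadratic f(x) = ax^2 + bx + c with a > 0, the minimum is at the vertex.
Vertex x-coordinate: x = -b/(2a)
x = -(-12) / (2 * 2)
x = 12/4 = 3
Substitute back to find the minimum value:
f(3) = 2 * 3^2 - 12 * 3 + 8
= 18 - 36 + 8
= -10 = -10.00

-10.00


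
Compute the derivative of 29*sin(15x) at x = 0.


Apply the chain rule to differentiate 29*sin(15x):
d/dx [29*sin(15x)]
= 29 * cos(15x) * d/dx(15x)
= 29 * 15 * cos(15x)
= 435 * cos(15x)
Evaluate at x = 0:
= 435 * cos(0)
= 435 * 1
= 435

435


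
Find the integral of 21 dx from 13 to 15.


The integral of a constant k over [a, b] equals k * (b - a).
integral from 13 to 15 of 21 dx
= 21 * (15 - 13)
= 21 * 2
= 42

42


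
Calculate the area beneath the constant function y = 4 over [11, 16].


The area under a constant function y = 4 is a rectangle.
Width = 16 - 11 = 5
Height = 4
Area = width * height
= 5 * 4
= 20

20


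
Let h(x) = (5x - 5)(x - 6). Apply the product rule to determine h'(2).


Let u(x) = 5x - 5 and v(x) = x - 6
u'(x) = 5
v'(x) = 1
Product rule: h'(x) = u'(x)*v(x) + u(x)*v'(x)
= 5 * (x - 6) + (5x - 5) * 1
At x = 2:
u(2) = 5 * 2 - 5 = 5
v(2) = 1 * 2 - 6 = -4
h'(2) = 5 * (-4) + 5 * 1
= -20 + 5
= -15

-15


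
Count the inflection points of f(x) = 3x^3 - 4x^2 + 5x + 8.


Inflection points occur where f''(x) = 0 and concavity changes.
f(x) = 3x^3 - 4x^2 + 5x + 8
f'(x) = 9x^2 - 8x + 5
f''(x) = 18x - 8
Set f''(x) = 0:
18x - 8 = 0
x = 8 / 18 = 4/9
Since f''(x) is linear (degree 1), it changes sign at this point.
Therefore there is exactly 1 inflection point.

1


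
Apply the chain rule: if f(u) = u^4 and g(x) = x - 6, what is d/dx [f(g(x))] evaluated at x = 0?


Using the chain rule: (f(g(x)))' = f'(g(x)) * g'(x)
First, find g(0):
g(0) = 1 * 0 - 6 = -6
Next, f'(u) = 4u^3
And g'(x) = 1
So f'(g(0)) * g'(0)
= 4 * (-6)^3 * 1
= 4 * (-216) * 1
= -864

-864


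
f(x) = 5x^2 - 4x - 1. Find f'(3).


Differentiate term by term using power and sum rules:
f(x) = 5x^2 - 4x - 1
f'(x) = 10x - 4
Substitute x = 3:
f'(3) = 10 * 3 - 4
= 30 - 4
= 26

26


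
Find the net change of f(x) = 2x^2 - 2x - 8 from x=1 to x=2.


Net change = f(b) - f(a)
f(x) = 2x^2 - 2x - 8
Compute f(2):
f(2) = 2 * 2^2 - 2 * 2 - 8
= 8 - 4 - 8
= -4
Compute f(1):
f(1) = 2 * 1^2 - 2 * 1 - 8
= 2 - 2 - 8
= -8
Net change = -4 - (-8) = 4

4


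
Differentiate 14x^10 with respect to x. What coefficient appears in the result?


We apply the power rule: d/dx [ax^n] = a*n * x^(n-1)
d/dx [14x^10]
= 14 * 10 * x^(10-1)
= 140x^9
The coefficient is 140

140


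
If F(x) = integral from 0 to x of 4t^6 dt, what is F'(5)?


By the Fundamental Theorem of Calculus (Part 1):
If F(x) = integral from 0 to x of f(t) dt, then F'(x) = f(x)
Here f(t) = 4t^6
So F'(x) = 4x^6
Evaluate at x = 5:
F'(5) = 4 * 5^6
= 4 * 15625
= 62500

62500


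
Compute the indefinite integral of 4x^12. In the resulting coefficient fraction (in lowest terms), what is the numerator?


Apply the power rule for integration:
integral of ax^n dx = a/(n+1) * x^(n+1) + C
integral of 4x^12 dx
= 4/13 * x^13 + C
The coefficient in lowest terms is 4/13, and its numerator is 4

4


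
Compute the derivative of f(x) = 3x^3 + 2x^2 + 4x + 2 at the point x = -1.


Differentiate f(x) = 3x^3 + 2x^2 + 4x + 2 term by term:
f'(x) = 9x^2 + 4x + 4
Substitute x = -1:
f'(-1) = 9 * (-1)^2 + 4 * (-1) + 4
= 9 - 4 + 4
= 9

9


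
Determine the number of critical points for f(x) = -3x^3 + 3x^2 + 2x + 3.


Find where f'(x) = 0:
f(x) = -3x^3 + 3x^2 + 2x + 3
f'(x) = -9x^2 + 6x + 2
This is a quadratic in x. Use the discriminant to count real roots.
Discriminant = (6)^2 - 4 * (-9) * 2
= 36 - (-72)
= 108
Since discriminant > 0, f'(x) = 0 has 2 real solutions.
Number of critical points: 2

2


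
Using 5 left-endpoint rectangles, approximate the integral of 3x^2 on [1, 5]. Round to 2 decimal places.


Left Riemann sum uses left endpoints of each subinterval.
Interval: [1, 5], n = 5
dx = (5 - 1) / 5 = 4/5
Left endpoints: [1, 9/5, 13/5, 17/5, 21/5]
f values: [3, 243/25, 507/25, 867/25, 1323/25]
Sum = dx * (sum of f values)
= 4/5 * 603/5
= 2412/25 = 96.48

96.48


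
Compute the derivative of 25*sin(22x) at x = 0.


Apply the chain rule to differentiate 25*sin(22x):
d/dx [25*sin(22x)]
= 25 * cos(22x) * d/dx(22x)
= 25 * 22 * cos(22x)
= 550 * cos(22x)
Evaluate at x = 0:
= 550 * cos(0)
= 550 * 1
= 550

550


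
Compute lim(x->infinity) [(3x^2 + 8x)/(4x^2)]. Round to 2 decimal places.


For limits at infinity with equal-degree polynomials,
we compare leading coefficients.
Numerator leading term: 3x^2
Denominator leading term: 4x^2
Divide both by x^2:
lim = (3 + 8/x) / (4)
As x -> infinity, the 1/x and 1/x^2 terms vanish:
= 3/4 = 0.75

0.75


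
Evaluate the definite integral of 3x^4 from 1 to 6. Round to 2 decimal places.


Find the antiderivative of 3x^4:
F(x) = 3/5 * x^5
Apply the Fundamental Theorem of Calculus:
F(6) - F(1)
= 3/5 * 6^5 - 3/5 * 1^5
= 3/5 * (7776 - 1)
= 3/5 * 7775
= 4665 = 4665.00

4665.00


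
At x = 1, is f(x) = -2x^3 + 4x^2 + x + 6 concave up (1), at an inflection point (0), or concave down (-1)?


Concavity is determined by the sign of f''(x).
f(x) = -2x^3 + 4x^2 + x + 6
f'(x) = -6x^2 + 8x + 1
f''(x) = -12x + 8
f''(1) = -12 * 1 + 8
= -12 + 8
= -4
Since f''(1) < 0, the function is concave down (-1)

-1


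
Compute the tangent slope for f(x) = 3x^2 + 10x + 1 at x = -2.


The slope of the tangent line equals f'(x) at the point.
f(x) = 3x^2 + 10x + 1
f'(x) = 6x + 10
At x = -2:
f'(-2) = 6 * (-2) + 10
= -12 + 10
= -2

-2


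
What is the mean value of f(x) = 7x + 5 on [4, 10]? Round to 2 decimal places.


Average value = 1/(b-a) * integral from a to b of f(x) dx
First compute the integral of 7x + 5:
F(x) = (7/2)x^2 + 5x
F(10) = 7/2 * 100 + 5 * 10 = 400
F(4) = 7/2 * 16 + 5 * 4 = 76
Integral = 400 - 76 = 324
Average = 324 / (10 - 4) = 324 / 6
= 54 = 54.00

54.00


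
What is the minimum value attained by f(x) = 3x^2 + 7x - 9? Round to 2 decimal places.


For a quadratic f(x) = ax^2 + bx + c with a > 0, the minimum is at the vertex.
Vertex x-coordinate: x = -b/(2a)
x = -(7) / (2 * 3)
x = -7/6
Substitute back to find the minimum value:
f(-7/6) = 3 * (-7/6)^2 + 7 * (-7/6) - 9
= 49/12 - 49/6 - 9
= -157/12 ≈ -13.08

-13.08


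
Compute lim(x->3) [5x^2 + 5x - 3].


Since polynomials are continuous, we use direct substitution.
lim(x->3) of 5x^2 + 5x - 3
= 5 * 3^2 + 5 * 3 - 3
= 45 + 15 - 3
= 57

57


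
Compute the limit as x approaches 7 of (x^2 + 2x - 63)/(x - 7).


Direct substitution gives 0/0, so we factor the numerator.
Factor: (x^2 + 2x - 63) = (x - 7)(x + 9)
Cancel the common factor (x - 7):
(x^2 + 2x - 63)/(x - 7) = (x + 9)
Now substitute x = 7:
= (7) - (-9) = 16

16


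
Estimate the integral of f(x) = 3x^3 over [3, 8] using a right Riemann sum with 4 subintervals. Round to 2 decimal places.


Right Riemann sum uses right endpoints of each subinterval.
Interval: [3, 8], n = 4
dx = (8 - 3) / 4 = 5/4
Right endpoints: [17/4, 11/2, 27/4, 8]
f values: [14739/64, 3993/8, 59049/64, 1536]
Sum = dx * (sum of f values)
= 5/4 * 51009/16
= 255045/64 ≈ 3985.08

3985.08


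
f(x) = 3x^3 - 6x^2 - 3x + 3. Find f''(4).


First derivative:
f'(x) = 9x^2 - 12x - 3
Second derivative:
f''(x) = 18x - 12
Substitute x = 4:
f''(4) = 18 * 4 - 12
= 72 - 12
= 60

60


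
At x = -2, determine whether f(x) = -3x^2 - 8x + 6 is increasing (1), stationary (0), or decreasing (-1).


Compute f'(x) to determine behavior:
f'(x) = -6x - 8
f'(-2) = -6 * (-2) - 8
= 12 - 8
= 4
Since f'(-2) > 0, the function is increasing (1)

1


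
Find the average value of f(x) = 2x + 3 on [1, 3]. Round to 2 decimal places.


Average value = 1/(b-a) * integral from a to b of f(x) dx
First compute the integral of 2x + 3:
F(x) = x^2 + 3x
F(3) = 1 * 9 + 3 * 3 = 18
F(1) = 1 * 1 + 3 * 1 = 4
Integral = 18 - 4 = 14
Average = 14 / (3 - 1) = 14 / 2
= 7 = 7.00

7.00


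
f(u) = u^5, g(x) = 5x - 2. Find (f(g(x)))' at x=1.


Using the chain rule: (f(g(x)))' = f'(g(x)) * g'(x)
First, find g(1):
g(1) = 5 * 1 - 2 = 3
Next, f'(u) = 5u^4
And g'(x) = 5
So f'(g(1)) * g'(1)
= 5 * 3^4 * 5
= 5 * 81 * 5
= 2025

2025


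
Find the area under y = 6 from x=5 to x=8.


The area under a constant function y = 6 is a rectangle.
Width = 8 - 5 = 3
Height = 6
Area = width * height
= 3 * 6
= 18

18


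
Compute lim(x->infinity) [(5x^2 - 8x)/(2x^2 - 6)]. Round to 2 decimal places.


For limits at infinity with equal-degree polynomials,
we compare leading coefficients.
Numerator leading term: 5x^2
Denominator leading term: 2x^2
Divide both by x^2:
lim = (5 - 8/x) / (2 - 6/x^2)
As x -> infinity, the 1/x and 1/x^2 terms vanish:
= 5/2 = 2.50

2.50


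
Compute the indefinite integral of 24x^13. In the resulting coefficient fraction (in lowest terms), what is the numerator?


Apply the power rule for integration:
integral of ax^n dx = a/(n+1) * x^(n+1) + C
integral of 24x^13 dx
= 24/14 * x^14 + C
= 12/7 * x^14 + C
The coefficient in lowest terms is 12/7, and its numerator is 12

12


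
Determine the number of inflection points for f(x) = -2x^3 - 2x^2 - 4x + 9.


Inflection points occur where f''(x) = 0 and concavity changes.
f(x) = -2x^3 - 2x^2 - 4x + 9
f'(x) = -6x^2 - 4x - 4
f''(x) = -12x - 4
Set f''(x) = 0:
-12x - 4 = 0
x = 4 / (-12) = -1/3
Since f''(x) is linear (degree 1), it changes sign at this point.
Therefore there is exactly 1 inflection point.

1


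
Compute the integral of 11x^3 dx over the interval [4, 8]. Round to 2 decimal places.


Find the antiderivative of 11x^3:
F(x) = 11/4 * x^4
Apply the Fundamental Theorem of Calculus:
F(8) - F(4)
= 11/4 * 8^4 - 11/4 * 4^4
= 11/4 * (4096 - 256)
= 11/4 * 3840
= 10560 = 10560.00

10560.00


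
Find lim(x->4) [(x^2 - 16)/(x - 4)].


Direct substitution gives 0/0, so we factor the numerator.
Factor: (x^2 - 16) = (x - 4)(x + 4)
Cancel the common factor (x - 4):
(x^2 - 16)/(x - 4) = (x + 4)
Now substitute x = 4:
= (4 + 4) = 8

8


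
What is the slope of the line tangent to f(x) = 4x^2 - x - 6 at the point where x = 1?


The slope of the tangent line equals f'(x) at the point.
f(x) = 4x^2 - x - 6
f'(x) = 8x - 1
At x = 1:
f'(1) = 8 * 1 - 1
= 8 - 1
= 7

7


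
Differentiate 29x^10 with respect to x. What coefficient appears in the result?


We apply the power rule: d/dx [ax^n] = a*n * x^(n-1)
d/dx [29x^10]
= 29 * 10 * x^(10-1)
= 290x^9
The coefficient is 290

290


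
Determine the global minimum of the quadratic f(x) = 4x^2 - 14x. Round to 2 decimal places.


For a quadratic f(x) = ax^2 + bx + c with a > 0, the minimum is at the vertex.
Vertex x-coordinate: x = -b/(2a)
x = -(-14) / (2 * 4)
x = 14/8 = 7/4
Substitute back to find the minimum value:
f(7/4) = 4 * (7/4)^2 - 14 * (7/4) + 0
= 49/4 - 49/2 + 0
= -49/4 = -12.25

-12.25


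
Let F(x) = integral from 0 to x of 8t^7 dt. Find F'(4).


By the Fundamental Theorem of Calculus (Part 1):
If F(x) = integral from 0 to x of f(t) dt, then F'(x) = f(x)
Here f(t) = 8t^7
So F'(x) = 8x^7
Evaluate at x = 4:
F'(4) = 8 * 4^7
= 8 * 16384
= 131072

131072


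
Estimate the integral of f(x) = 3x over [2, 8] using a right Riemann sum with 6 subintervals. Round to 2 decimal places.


Right Riemann sum uses right endpoints of each subinterval.
Interval: [2, 8], n = 6
dx = (8 - 2) / 6 = 1
Right endpoints: [3, 4, 5, 6, 7, 8]
f values: [9, 12, 15, 18, 21, 24]
Sum = dx * (sum of f values)
= 1 * 99
= 99 = 99.00

99.00


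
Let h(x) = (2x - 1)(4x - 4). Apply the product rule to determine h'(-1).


Let u(x) = 2x - 1 and v(x) = 4x - 4
u'(x) = 2
v'(x) = 4
Product rule: h'(x) = u'(x)*v(x) + u(x)*v'(x)
= 2 * (4x - 4) + (2x - 1) * 4
At x = -1:
u(-1) = 2 * (-1) - 1 = -3
v(-1) = 4 * (-1) - 4 = -8
h'(-1) = 2 * (-8) + (-3) * 4
= -16 - 12
= -28

-28


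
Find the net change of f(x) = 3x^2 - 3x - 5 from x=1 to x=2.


Net change = f(b) - f(a)
f(x) = 3x^2 - 3x - 5
Compute f(2):
f(2) = 3 * 2^2 - 3 * 2 - 5
= 12 - 6 - 5
= 1
Compute f(1):
f(1) = 3 * 1^2 - 3 * 1 - 5
= 3 - 3 - 5
= -5
Net change = 1 - (-5) = 6

6


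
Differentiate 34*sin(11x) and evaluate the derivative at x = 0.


Apply the chain rule to differentiate 34*sin(11x):
d/dx [34*sin(11x)]
= 34 * cos(11x) * d/dx(11x)
= 34 * 11 * cos(11x)
= 374 * cos(11x)
Evaluate at x = 0:
= 374 * cos(0)
= 374 * 1
= 374

374


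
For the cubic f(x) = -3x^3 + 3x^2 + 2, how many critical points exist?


Find where f'(x) = 0:
f(x) = -3x^3 + 3x^2 + 2
f'(x) = -9x^2 + 6x
This is a quadratic in x. Use the discriminant to count real roots.
Discriminant = (6)^2 - 4 * (-9) * 0
= 36 - 0
= 36
Since discriminant > 0, f'(x) = 0 has 2 real solutions.
Number of critical points: 2

2


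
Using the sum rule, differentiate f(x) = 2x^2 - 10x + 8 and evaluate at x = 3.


Differentiate term by term using power and sum rules:
f(x) = 2x^2 - 10x + 8
f'(x) = 4x - 10
Substitute x = 3:
f'(3) = 4 * 3 - 10
= 12 - 10
= 2

2


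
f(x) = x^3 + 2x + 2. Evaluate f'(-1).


Differentiate f(x) = x^3 + 2x + 2 term by term:
f'(x) = 3x^2 + 2
Substitute x = -1:
f'(-1) = 3 * (-1)^2 + 0 * (-1) + 2
= 3 + 0 + 2
= 5

5


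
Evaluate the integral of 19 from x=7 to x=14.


The integral of a constant k over [a, b] equals k * (b - a).
integral from 7 to 14 of 19 dx
= 19 * (14 - 7)
= 19 * 7
= 133

133


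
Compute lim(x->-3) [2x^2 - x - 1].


Since polynomials are continuous, we use direct substitution.
lim(x->-3) of 2x^2 - x - 1
= 2 * (-3)^2 - 1 * (-3) - 1
= 18 + 3 - 1
= 20

20


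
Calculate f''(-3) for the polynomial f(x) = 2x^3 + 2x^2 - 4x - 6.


First derivative:
f'(x) = 6x^2 + 4x - 4
Second derivative:
f''(x) = 12x + 4
Substitute x = -3:
f''(-3) = 12 * (-3) + 4
= -36 + 4
= -32

-32


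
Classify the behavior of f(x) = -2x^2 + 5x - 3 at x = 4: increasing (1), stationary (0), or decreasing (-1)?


Compute f'(x) to determine behavior:
f'(x) = -4x + 5
f'(4) = -4 * 4 + 5
= -16 + 5
= -11
Since f'(4) < 0, the function is decreasing (-1)

-1


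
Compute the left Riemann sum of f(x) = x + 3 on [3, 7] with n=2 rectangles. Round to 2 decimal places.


Left Riemann sum uses left endpoints of each subinterval.
Interval: [3, 7], n = 2
dx = (7 - 3) / 2 = 2
Left endpoints: [3, 5]
f values: [6, 8]
Sum = dx * (sum of f values)
= 2 * 14
= 28 = 28.00

28.00


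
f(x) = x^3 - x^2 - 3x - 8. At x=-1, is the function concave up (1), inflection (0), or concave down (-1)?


Concavity is determined by the sign of f''(x).
f(x) = x^3 - x^2 - 3x - 8
f'(x) = 3x^2 - 2x - 3
f''(x) = 6x - 2
f''(-1) = 6 * (-1) - 2
= -6 - 2
= -8
Since f''(-1) < 0, the function is concave down (-1)

-1


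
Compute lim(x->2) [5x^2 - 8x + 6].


Since polynomials are continuous, we use direct substitution.
lim(x->2) of 5x^2 - 8x + 6
= 5 * 2^2 - 8 * 2 + 6
= 20 - 16 + 6
= 10

10


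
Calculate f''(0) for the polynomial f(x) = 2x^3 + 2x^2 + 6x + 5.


First derivative:
f'(x) = 6x^2 + 4x + 6
Second derivative:
f''(x) = 12x + 4
Substitute x = 0:
f''(0) = 12 * 0 + 4
= 0 + 4
= 4

4


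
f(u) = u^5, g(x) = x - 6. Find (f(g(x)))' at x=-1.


Using the chain rule: (f(g(x)))' = f'(g(x)) * g'(x)
First, find g(-1):
g(-1) = 1 * (-1) - 6 = -7
Next, f'(u) = 5u^4
And g'(x) = 1
So f'(g(-1)) * g'(-1)
= 5 * (-7)^4 * 1
= 5 * 2401 * 1
= 12005

12005


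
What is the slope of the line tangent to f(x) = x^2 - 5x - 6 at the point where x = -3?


The slope of the tangent line equals f'(x) at the point.
f(x) = x^2 - 5x - 6
f'(x) = 2x - 5
At x = -3:
f'(-3) = 2 * (-3) - 5
= -6 - 5
= -11

-11


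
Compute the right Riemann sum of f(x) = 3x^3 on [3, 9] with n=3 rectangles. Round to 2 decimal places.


Right Riemann sum uses right endpoints of each subinterval.
Interval: [3, 9], n = 3
dx = (9 - 3) / 3 = 2
Right endpoints: [5, 7, 9]
f values: [375, 1029, 2187]
Sum = dx * (sum of f values)
= 2 * 3591
= 7182 = 7182.00

7182.00


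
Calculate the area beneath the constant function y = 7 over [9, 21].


The area under a constant function y = 7 is a rectangle.
Width = 21 - 9 = 12
Height = 7
Area = width * height
= 12 * 7
= 84

84


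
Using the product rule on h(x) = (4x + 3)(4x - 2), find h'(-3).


Let u(x) = 4x + 3 and v(x) = 4x - 2
u'(x) = 4
v'(x) = 4
Product rule: h'(x) = u'(x)*v(x) + u(x)*v'(x)
= 4 * (4x - 2) + (4x + 3) * 4
At x = -3:
u(-3) = 4 * (-3) + 3 = -9
v(-3) = 4 * (-3) - 2 = -14
h'(-3) = 4 * (-14) + (-9) * 4
= -56 - 36
= -92

-92


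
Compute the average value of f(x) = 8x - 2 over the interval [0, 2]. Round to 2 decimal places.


Average value = 1/(b-a) * integral from a to b of f(x) dx
First compute the integral of 8x - 2:
F(x) = 4x^2 - 2x
F(2) = 4 * 4 - 2 * 2 = 12
F(0) = 4 * 0 - 2 * 0 = 0
Integral = 12 - 0 = 12
Average = 12 / (2 - 0) = 12 / 2
= 6 = 6.00

6.00


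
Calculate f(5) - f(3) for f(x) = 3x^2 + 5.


Net change = f(b) - f(a)
f(x) = 3x^2 + 5
Compute f(5):
f(5) = 3 * 5^2 + 0 * 5 + 5
= 75 + 0 + 5
= 80
Compute f(3):
f(3) = 3 * 3^2 + 0 * 3 + 5
= 27 + 0 + 5
= 32
Net change = 80 - 32 = 48

48


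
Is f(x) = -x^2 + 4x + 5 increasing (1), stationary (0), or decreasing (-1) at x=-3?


Compute f'(x) to determine behavior:
f'(x) = -2x + 4
f'(-3) = -2 * (-3) + 4
= 6 + 4
= 10
Since f'(-3) > 0, the function is increasing (1)

1


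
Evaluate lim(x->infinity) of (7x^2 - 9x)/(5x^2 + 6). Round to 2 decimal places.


For limits at infinity with equal-degree polynomials,
we compare leading coefficients.
Numerator leading term: 7x^2
Denominator leading term: 5x^2
Divide both by x^2:
lim = (7 - 9/x) / (5 + 6/x^2)
As x -> infinity, the 1/x and 1/x^2 terms vanish:
= 7/5 = 1.40

1.40


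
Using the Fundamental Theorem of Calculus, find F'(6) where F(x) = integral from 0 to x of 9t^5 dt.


By the Fundamental Theorem of Calculus (Part 1):
If F(x) = integral from 0 to x of f(t) dt, then F'(x) = f(x)
Here f(t) = 9t^5
So F'(x) = 9x^5
Evaluate at x = 6:
F'(6) = 9 * 6^5
= 9 * 7776
= 69984

69984


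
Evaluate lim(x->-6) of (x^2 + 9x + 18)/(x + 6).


Direct substitution gives 0/0, so we factor the numerator.
Factor: (x^2 + 9x + 18) = (x + 6)(x + 3)
Cancel the common factor (x + 6):
(x^2 + 9x + 18)/(x + 6) = (x + 3)
Now substitute x = -6:
= (-6) - (-3) = -3

-3


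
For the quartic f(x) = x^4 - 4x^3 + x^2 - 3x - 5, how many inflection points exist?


Inflection points occur where f''(x) = 0 and concavity changes.
f(x) = x^4 - 4x^3 + x^2 - 3x - 5
f'(x) = 4x^3 - 12x^2 + 2x - 3
f''(x) = 12x^2 - 24x + 2
This is a quadratic in x. Use the discriminant to count real roots.
Discriminant = (-24)^2 - 4 * 12 * 2
= 576 - 96
= 480
Since discriminant > 0, f''(x) = 0 has 2 distinct real solutions.
A quadratic with two distinct real roots changes sign at each root, so concavity changes at both.
Number of inflection points: 2

2


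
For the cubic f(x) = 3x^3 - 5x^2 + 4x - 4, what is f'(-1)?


Differentiate f(x) = 3x^3 - 5x^2 + 4x - 4 term by term:
f'(x) = 9x^2 - 10x + 4
Substitute x = -1:
f'(-1) = 9 * (-1)^2 - 10 * (-1) + 4
= 9 + 10 + 4
= 23

23


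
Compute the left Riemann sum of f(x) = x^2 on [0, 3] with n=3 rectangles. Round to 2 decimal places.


Left Riemann sum uses left endpoints of each subinterval.
Interval: [0, 3], n = 3
dx = (3 - 0) / 3 = 1
Left endpoints: [0, 1, 2]
f values: [0, 1, 4]
Sum = dx * (sum of f values)
= 1 * 5
= 5 = 5.00

5.00


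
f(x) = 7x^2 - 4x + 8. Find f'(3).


Differentiate term by term using power and sum rules:
f(x) = 7x^2 - 4x + 8
f'(x) = 14x - 4
Substitute x = 3:
f'(3) = 14 * 3 - 4
= 42 - 4
= 38

38


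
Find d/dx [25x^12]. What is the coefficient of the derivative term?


We apply the power rule: d/dx [ax^n] = a*n * x^(n-1)
d/dx [25x^12]
= 25 * 12 * x^(12-1)
= 300x^11
The coefficient is 300

300


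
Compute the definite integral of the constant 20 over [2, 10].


The integral of a constant k over [a, b] equals k * (b - a).
integral from 2 to 10 of 20 dx
= 20 * (10 - 2)
= 20 * 8
= 160

160


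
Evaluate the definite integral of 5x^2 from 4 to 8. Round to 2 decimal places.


Find the antiderivative of 5x^2:
F(x) = 5/3 * x^3
Apply the Fundamental Theorem of Calculus:
F(8) - F(4)
= 5/3 * 8^3 - 5/3 * 4^3
= 5/3 * (512 - 64)
= 5/3 * 448
= 2240/3 ≈ 746.67

746.67


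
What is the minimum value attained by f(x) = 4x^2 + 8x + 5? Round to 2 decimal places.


For a quadratic f(x) = ax^2 + bx + c with a > 0, the minimum is at the vertex.
Vertex x-coordinate: x = -b/(2a)
x = -(8) / (2 * 4)
x = -8/8 = -1
Substitute back to find the minimum value:
f(-1) = 4 * (-1)^2 + 8 * (-1) + 5
= 4 - 8 + 5
= 1 = 1.00

1.00


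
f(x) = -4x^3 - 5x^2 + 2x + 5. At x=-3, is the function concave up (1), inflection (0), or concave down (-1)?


Concavity is determined by the sign of f''(x).
f(x) = -4x^3 - 5x^2 + 2x + 5
f'(x) = -12x^2 - 10x + 2
f''(x) = -24x - 10
f''(-3) = -24 * (-3) - 10
= 72 - 10
= 62
Since f''(-3) > 0, the function is concave up (1)

1


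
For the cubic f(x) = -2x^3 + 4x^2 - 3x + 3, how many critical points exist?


Find where f'(x) = 0:
f(x) = -2x^3 + 4x^2 - 3x + 3
f'(x) = -6x^2 + 8x - 3
This is a quadratic in x. Use the discriminant to count real roots.
Discriminant = (8)^2 - 4 * (-6) * (-3)
= 64 - 72
= -8
Since discriminant < 0, f'(x) = 0 has no real solutions.
Number of critical points: 0

0


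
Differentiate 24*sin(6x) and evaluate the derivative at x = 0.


Apply the chain rule to differentiate 24*sin(6x):
d/dx [24*sin(6x)]
= 24 * cos(6x) * d/dx(6x)
= 24 * 6 * cos(6x)
= 144 * cos(6x)
Evaluate at x = 0:
= 144 * cos(0)
= 144 * 1
= 144

144


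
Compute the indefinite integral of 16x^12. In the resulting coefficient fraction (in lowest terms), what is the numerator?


Apply the power rule for integration:
integral of ax^n dx = a/(n+1) * x^(n+1) + C
integral of 16x^12 dx
= 16/13 * x^13 + C
The coefficient in lowest terms is 16/13, and its numerator is 16

16


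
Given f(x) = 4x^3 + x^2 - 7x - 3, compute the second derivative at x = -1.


First derivative:
f'(x) = 12x^2 + 2x - 7
Second derivative:
f''(x) = 24x + 2
Substitute x = -1:
f''(-1) = 24 * (-1) + 2
= -24 + 2
= -22

-22


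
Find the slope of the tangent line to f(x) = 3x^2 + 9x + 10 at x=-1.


The slope of the tangent line equals f'(x) at the point.
f(x) = 3x^2 + 9x + 10
f'(x) = 6x + 9
At x = -1:
f'(-1) = 6 * (-1) + 9
= -6 + 9
= 3

3


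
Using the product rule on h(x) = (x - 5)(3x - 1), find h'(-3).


Let u(x) = x - 5 and v(x) = 3x - 1
u'(x) = 1
v'(x) = 3
Product rule: h'(x) = u'(x)*v(x) + u(x)*v'(x)
= 1 * (3x - 1) + (x - 5) * 3
At x = -3:
u(-3) = 1 * (-3) - 5 = -8
v(-3) = 3 * (-3) - 1 = -10
h'(-3) = 1 * (-10) + (-8) * 3
= -10 - 24
= -34

-34


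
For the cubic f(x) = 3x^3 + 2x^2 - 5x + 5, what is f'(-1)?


Differentiate f(x) = 3x^3 + 2x^2 - 5x + 5 term by term:
f'(x) = 9x^2 + 4x - 5
Substitute x = -1:
f'(-1) = 9 * (-1)^2 + 4 * (-1) - 5
= 9 - 4 - 5
= 0

0


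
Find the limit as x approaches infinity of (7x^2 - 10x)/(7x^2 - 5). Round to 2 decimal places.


For limits at infinity with equal-degree polynomials,
we compare leading coefficients.
Numerator leading term: 7x^2
Denominator leading term: 7x^2
Divide both by x^2:
lim = (7 - 10/x) / (7 - 5/x^2)
As x -> infinity, the 1/x and 1/x^2 terms vanish:
= 7/7 = 1 = 1.00

1.00


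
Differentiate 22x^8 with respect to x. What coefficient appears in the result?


We apply the power rule: d/dx [ax^n] = a*n * x^(n-1)
d/dx [22x^8]
= 22 * 8 * x^(8-1)
= 176x^7
The coefficient is 176

176


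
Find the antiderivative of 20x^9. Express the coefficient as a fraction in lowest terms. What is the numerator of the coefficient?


Apply the power rule for integration:
integral of ax^n dx = a/(n+1) * x^(n+1) + C
integral of 20x^9 dx
= 20/10 * x^10 + C
= 2 * x^10 + C
The coefficient in lowest terms is 2 = 2/1, so its numerator is 2

2


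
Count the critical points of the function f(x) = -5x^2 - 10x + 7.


Find where f'(x) = 0:
f'(x) = -10x - 10
Set f'(x) = 0:
-10x - 10 = 0
x = 10 / (-10) = -1
This is a linear equation in x, so there is exactly one solution.
Number of critical points: 1

1


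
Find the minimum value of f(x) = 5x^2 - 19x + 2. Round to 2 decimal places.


For a quadratic f(x) = ax^2 + bx + c with a > 0, the minimum is at the vertex.
Vertex x-coordinate: x = -b/(2a)
x = -(-19) / (2 * 5)
x = 19/10
Substitute back to find the minimum value:
f(19/10) = 5 * (19/10)^2 - 19 * (19/10) + 2
= 361/20 - 361/10 + 2
= -321/20 = -16.05

-16.05


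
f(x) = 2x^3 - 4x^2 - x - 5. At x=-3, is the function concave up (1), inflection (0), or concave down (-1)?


Concavity is determined by the sign of f''(x).
f(x) = 2x^3 - 4x^2 - x - 5
f'(x) = 6x^2 - 8x - 1
f''(x) = 12x - 8
f''(-3) = 12 * (-3) - 8
= -36 - 8
= -44
Since f''(-3) < 0, the function is concave down (-1)

-1


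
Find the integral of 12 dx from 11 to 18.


The integral of a constant k over [a, b] equals k * (b - a).
integral from 11 to 18 of 12 dx
= 12 * (18 - 11)
= 12 * 7
= 84

84


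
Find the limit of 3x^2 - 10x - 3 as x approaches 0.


Since polynomials are continuous, we use direct substitution.
lim(x->0) of 3x^2 - 10x - 3
= 3 * 0^2 - 10 * 0 - 3
= 0 + 0 - 3
= -3

-3


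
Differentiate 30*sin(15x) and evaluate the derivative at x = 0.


Apply the chain rule to differentiate 30*sin(15x):
d/dx [30*sin(15x)]
= 30 * cos(15x) * d/dx(15x)
= 30 * 15 * cos(15x)
= 450 * cos(15x)
Evaluate at x = 0:
= 450 * cos(0)
= 450 * 1
= 450

450


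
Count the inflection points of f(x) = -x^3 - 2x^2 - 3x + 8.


Inflection points occur where f''(x) = 0 and concavity changes.
f(x) = -x^3 - 2x^2 - 3x + 8
f'(x) = -3x^2 - 4x - 3
f''(x) = -6x - 4
Set f''(x) = 0:
-6x - 4 = 0
x = 4 / (-6) = -2/3
Since f''(x) is linear (degree 1), it changes sign at this point.
Therefore there is exactly 1 inflection point.

1


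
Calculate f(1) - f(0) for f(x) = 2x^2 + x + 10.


Net change = f(b) - f(a)
f(x) = 2x^2 + x + 10
Compute f(1):
f(1) = 2 * 1^2 + 1 * 1 + 10
= 2 + 1 + 10
= 13
Compute f(0):
f(0) = 2 * 0^2 + 1 * 0 + 10
= 0 + 0 + 10
= 10
Net change = 13 - 10 = 3

3


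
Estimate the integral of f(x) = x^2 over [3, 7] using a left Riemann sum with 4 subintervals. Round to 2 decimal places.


Left Riemann sum uses left endpoints of each subinterval.
Interval: [3, 7], n = 4
dx = (7 - 3) / 4 = 1
Left endpoints: [3, 4, 5, 6]
f values: [9, 16, 25, 36]
Sum = dx * (sum of f values)
= 1 * 86
= 86 = 86.00

86.00
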